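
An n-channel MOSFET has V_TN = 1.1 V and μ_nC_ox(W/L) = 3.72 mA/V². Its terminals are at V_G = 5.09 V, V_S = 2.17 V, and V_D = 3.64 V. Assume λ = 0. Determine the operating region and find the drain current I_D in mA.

Triode; I_D = 5.93 mA

V_GS = V_G − V_S = 5.09 − 2.17 = 2.92 V; V_DS = V_D − V_S = 3.64 − 2.17 = 1.47 V.
V_ov = V_GS − V_TN = 2.92 − 1.1 = 1.82 V.
Since V_DS = 1.47 V < V_ov = 1.82 V, the device is in the triode region.
I_D = k_n [V_ov · V_DS − ½ V_DS²] = 3.72 × [1.82 × 1.47 − 0.5 × 1.47²] = 5.93 mA.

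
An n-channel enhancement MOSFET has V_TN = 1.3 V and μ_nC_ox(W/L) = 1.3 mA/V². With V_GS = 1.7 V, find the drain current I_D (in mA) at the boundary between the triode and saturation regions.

I_D = 0.104 mA

At the boundary V_DS = V_ov = V_GS − V_TN = 1.7 − 1.3 = 0.4 V.
I_D = ½ k_n V_ov² = 0.5 × 1.3 × 0.4² = 0.104 mA.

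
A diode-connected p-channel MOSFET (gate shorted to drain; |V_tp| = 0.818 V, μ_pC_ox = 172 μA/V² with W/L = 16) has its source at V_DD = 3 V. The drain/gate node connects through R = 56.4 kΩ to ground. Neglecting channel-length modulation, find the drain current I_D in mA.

With gate tied to drain, V_SG = V_SD ≥ V_SG − |V_tp|, so the device is in saturation.
k_p = μ_pC_ox · (W/L) = 2.752 mA/V².
KCL at the drain: ½ k_p (V_SG − |V_tp|)² = (V_DD − V_SG)/R.
Let x = V_SG − 0.818. Then 77.6 x² + x − 2.182 = 0, giving x = 0.161 V (positive root), so V_SG = 0.979 V.
I_D = (V_DD − V_SG)/R = (3 − 0.979) / 56.4 = 0.0358 mA.

I_D = 0.0358 mA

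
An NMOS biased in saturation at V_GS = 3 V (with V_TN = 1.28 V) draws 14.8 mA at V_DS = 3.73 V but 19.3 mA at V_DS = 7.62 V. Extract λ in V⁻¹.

λ = 0.110 V⁻¹

With V_GS fixed, I_D ∝ (1 + λ V_DS) in saturation, so I_D2/I_D1 = (1 + λ V_DS2)/(1 + λ V_DS1).
19.3/14.8 = 1.304 = (1 + 7.62 λ)/(1 + 3.73 λ).
Solving: λ (I_D1 V_DS2 − I_D2 V_DS1) = I_D2 − I_D1, so λ = (19.3 − 14.8) / (14.8 × 7.62 − 19.3 × 3.73) = 4.5 / 40.8 = 0.11 V⁻¹.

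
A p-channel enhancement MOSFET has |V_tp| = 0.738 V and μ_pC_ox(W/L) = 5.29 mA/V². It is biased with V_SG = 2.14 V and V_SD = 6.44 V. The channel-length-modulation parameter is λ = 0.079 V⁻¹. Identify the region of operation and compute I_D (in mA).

V_ov = V_SG − |V_tp| = 2.14 − 0.738 = 1.4 V.
Since V_SD = 6.44 V ≥ V_ov = 1.4 V, the device is in saturation.
I_D = ½ k_p V_ov² (1 + λ V_SD) = 0.5 × 5.29 × 1.4² × (1 + 0.079 × 6.44) = 7.84 mA.

Saturation; I_D = 7.84 mA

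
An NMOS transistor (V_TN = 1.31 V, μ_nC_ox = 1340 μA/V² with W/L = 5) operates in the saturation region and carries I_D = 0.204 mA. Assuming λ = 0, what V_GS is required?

k_n = μ_nC_ox · (W/L) = 6.7 mA/V².
In saturation I_D = ½ k_n (V_GS − V_TN)², so V_GS − V_TN = √(2 I_D / k_n) = √(2 × 0.204 / 6.7) = 0.247 V.
V_GS = 1.31 + 0.247 = 1.56 V.

V_GS = 1.56 V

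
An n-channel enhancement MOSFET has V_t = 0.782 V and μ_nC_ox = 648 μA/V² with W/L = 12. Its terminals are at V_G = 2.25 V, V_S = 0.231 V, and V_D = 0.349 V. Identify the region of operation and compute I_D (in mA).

Triode; I_D = 1.08 mA

V_GS = V_G − V_S = 2.25 − 0.231 = 2.02 V; V_DS = V_D − V_S = 0.349 − 0.231 = 0.118 V.
k_n = μ_nC_ox · (W/L) = 7.776 mA/V².
V_ov = V_GS − V_t = 2.02 − 0.782 = 1.24 V.
Since V_DS = 0.118 V < V_ov = 1.24 V, the device is in the triode region.
I_D = k_n [V_ov · V_DS − ½ V_DS²] = 7.776 × [1.24 × 0.118 − 0.5 × 0.118²] = 1.08 mA.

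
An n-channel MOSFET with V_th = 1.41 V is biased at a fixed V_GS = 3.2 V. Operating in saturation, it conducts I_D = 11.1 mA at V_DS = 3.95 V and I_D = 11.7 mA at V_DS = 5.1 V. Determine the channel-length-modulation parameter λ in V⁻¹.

λ = 0.0577 V⁻¹

With V_GS fixed, I_D ∝ (1 + λ V_DS) in saturation, so I_D2/I_D1 = (1 + λ V_DS2)/(1 + λ V_DS1).
11.7/11.1 = 1.054 = (1 + 5.1 λ)/(1 + 3.95 λ).
Solving: λ (I_D1 V_DS2 − I_D2 V_DS1) = I_D2 − I_D1, so λ = (11.7 − 11.1) / (11.1 × 5.1 − 11.7 × 3.95) = 0.6 / 10.4 = 0.0577 V⁻¹.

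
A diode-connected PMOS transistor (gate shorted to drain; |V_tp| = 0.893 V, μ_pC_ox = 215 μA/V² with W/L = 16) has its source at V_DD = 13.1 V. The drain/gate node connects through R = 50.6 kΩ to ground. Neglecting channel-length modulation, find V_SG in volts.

With gate tied to drain, V_SG = V_SD ≥ V_SG − |V_tp|, so the device is in saturation.
k_p = μ_pC_ox · (W/L) = 3.44 mA/V².
KCL at the drain: ½ k_p (V_SG − |V_tp|)² = (V_DD − V_SG)/R.
Let x = V_SG − 0.893. Then 87 x² + x − 12.21 = 0, giving x = 0.369 V (positive root), so V_SG = 1.26 V.
I_D = (V_DD − V_SG)/R = (13.1 − 1.26) / 50.6 = 0.234 mA.

V_SG = 1.26 V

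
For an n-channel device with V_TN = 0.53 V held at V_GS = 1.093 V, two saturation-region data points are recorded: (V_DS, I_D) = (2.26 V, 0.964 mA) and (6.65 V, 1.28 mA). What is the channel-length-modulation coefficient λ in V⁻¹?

With V_GS fixed, I_D ∝ (1 + λ V_DS) in saturation, so I_D2/I_D1 = (1 + λ V_DS2)/(1 + λ V_DS1).
1.28/0.964 = 1.328 = (1 + 6.65 λ)/(1 + 2.26 λ).
Solving: λ (I_D1 V_DS2 − I_D2 V_DS1) = I_D2 − I_D1, so λ = (1.28 − 0.964) / (0.964 × 6.65 − 1.28 × 2.26) = 0.316 / 3.52 = 0.0898 V⁻¹.

λ = 0.0898 V⁻¹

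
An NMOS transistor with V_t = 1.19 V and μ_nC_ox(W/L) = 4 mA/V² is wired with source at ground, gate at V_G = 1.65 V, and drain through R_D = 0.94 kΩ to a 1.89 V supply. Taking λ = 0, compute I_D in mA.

V_GS = V_G = 1.65 V, so V_ov = 1.65 − 1.19 = 0.46 V.
Assume saturation: I_D = ½ k_n V_ov² = 0.5 × 4 × 0.46² = 0.423 mA, giving V_DS = V_DD − I_D R_D = 1.89 − 0.423 × 0.94 = 1.49 V.
V_DS = 1.49 V ≥ V_ov = 0.46 V, confirming saturation.

I_D = 0.423 mA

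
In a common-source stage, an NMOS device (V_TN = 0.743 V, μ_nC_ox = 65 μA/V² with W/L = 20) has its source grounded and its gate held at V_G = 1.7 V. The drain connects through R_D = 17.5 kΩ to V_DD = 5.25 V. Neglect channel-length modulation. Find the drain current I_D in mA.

I_D = 0.285 mA

V_GS = V_G = 1.7 V, so V_ov = 1.7 − 0.743 = 0.957 V.
k_n = μ_nC_ox · (W/L) = 1.3 mA/V².
Assume saturation: I_D = ½ k_n V_ov² = 0.5 × 1.3 × 0.957² = 0.595 mA, giving V_DS = V_DD − I_D R_D = 5.25 − 0.595 × 17.5 = -5.17 V.
But -5.17 V < V_ov = 0.957 V, so the device is actually in triode.
In triode I_D = k_n[V_ov V_DS − ½ V_DS²] and I_D = (V_DD − V_DS)/R_D. Equating: 11.4 V_DS² − 22.77 V_DS + 5.25 = 0, giving V_DS = 0.266 V (the root below V_ov).
I_D = (5.25 − 0.266) / 17.5 = 0.285 mA.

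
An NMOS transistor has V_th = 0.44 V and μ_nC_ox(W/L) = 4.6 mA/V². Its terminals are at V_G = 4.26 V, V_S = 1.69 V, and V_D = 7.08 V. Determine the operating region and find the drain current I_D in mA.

V_GS = V_G − V_S = 4.26 − 1.69 = 2.57 V; V_DS = V_D − V_S = 7.08 − 1.69 = 5.39 V.
V_ov = V_GS − V_th = 2.57 − 0.44 = 2.13 V.
Since V_DS = 5.39 V ≥ V_ov = 2.13 V, the device is in saturation.
I_D = ½ k_n V_ov² = 0.5 × 4.6 × 2.13² = 10.4 mA.

Saturation; I_D = 10.4 mA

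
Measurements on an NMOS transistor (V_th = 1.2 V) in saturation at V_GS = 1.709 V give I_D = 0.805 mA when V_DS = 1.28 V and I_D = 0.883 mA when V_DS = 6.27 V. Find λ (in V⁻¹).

λ = 0.0199 V⁻¹

With V_GS fixed, I_D ∝ (1 + λ V_DS) in saturation, so I_D2/I_D1 = (1 + λ V_DS2)/(1 + λ V_DS1).
0.883/0.805 = 1.097 = (1 + 6.27 λ)/(1 + 1.28 λ).
Solving: λ (I_D1 V_DS2 − I_D2 V_DS1) = I_D2 − I_D1, so λ = (0.883 − 0.805) / (0.805 × 6.27 − 0.883 × 1.28) = 0.078 / 3.92 = 0.0199 V⁻¹.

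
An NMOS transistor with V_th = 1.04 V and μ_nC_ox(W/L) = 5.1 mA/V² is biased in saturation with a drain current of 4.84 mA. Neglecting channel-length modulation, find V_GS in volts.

V_GS = 2.42 V

In saturation I_D = ½ k_n (V_GS − V_th)², so V_GS − V_th = √(2 I_D / k_n) = √(2 × 4.84 / 5.1) = 1.38 V.
V_GS = 1.04 + 1.38 = 2.42 V.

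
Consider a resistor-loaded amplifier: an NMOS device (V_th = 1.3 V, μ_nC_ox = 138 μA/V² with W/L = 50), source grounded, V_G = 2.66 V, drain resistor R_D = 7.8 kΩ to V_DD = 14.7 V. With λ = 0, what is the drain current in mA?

V_GS = V_G = 2.66 V, so V_ov = 2.66 − 1.3 = 1.36 V.
k_n = μ_nC_ox · (W/L) = 6.9 mA/V².
Assume saturation: I_D = ½ k_n V_ov² = 0.5 × 6.9 × 1.36² = 6.38 mA, giving V_DS = V_DD − I_D R_D = 14.7 − 6.38 × 7.8 = -35.1 V.
But -35.1 V < V_ov = 1.36 V, so the device is actually in triode.
In triode I_D = k_n[V_ov V_DS − ½ V_DS²] and I_D = (V_DD − V_DS)/R_D. Equating: 26.9 V_DS² − 74.2 V_DS + 14.7 = 0, giving V_DS = 0.215 V (the root below V_ov).
I_D = (14.7 − 0.215) / 7.8 = 1.86 mA.

I_D = 1.86 mA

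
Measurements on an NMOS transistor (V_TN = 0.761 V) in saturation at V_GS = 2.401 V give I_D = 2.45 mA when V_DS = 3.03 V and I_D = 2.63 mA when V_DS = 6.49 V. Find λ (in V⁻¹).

λ = 0.0227 V⁻¹

With V_GS fixed, I_D ∝ (1 + λ V_DS) in saturation, so I_D2/I_D1 = (1 + λ V_DS2)/(1 + λ V_DS1).
2.63/2.45 = 1.073 = (1 + 6.49 λ)/(1 + 3.03 λ).
Solving: λ (I_D1 V_DS2 − I_D2 V_DS1) = I_D2 − I_D1, so λ = (2.63 − 2.45) / (2.45 × 6.49 − 2.63 × 3.03) = 0.18 / 7.93 = 0.0227 V⁻¹.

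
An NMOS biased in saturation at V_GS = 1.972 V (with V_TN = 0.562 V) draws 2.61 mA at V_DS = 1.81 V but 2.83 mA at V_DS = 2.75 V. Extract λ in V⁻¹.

With V_GS fixed, I_D ∝ (1 + λ V_DS) in saturation, so I_D2/I_D1 = (1 + λ V_DS2)/(1 + λ V_DS1).
2.83/2.61 = 1.084 = (1 + 2.75 λ)/(1 + 1.81 λ).
Solving: λ (I_D1 V_DS2 − I_D2 V_DS1) = I_D2 − I_D1, so λ = (2.83 − 2.61) / (2.61 × 2.75 − 2.83 × 1.81) = 0.22 / 2.06 = 0.107 V⁻¹.

λ = 0.107 V⁻¹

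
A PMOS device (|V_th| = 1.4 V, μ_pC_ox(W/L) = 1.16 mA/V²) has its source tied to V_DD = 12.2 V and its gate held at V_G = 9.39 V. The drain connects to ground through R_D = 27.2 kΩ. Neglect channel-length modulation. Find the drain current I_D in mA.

V_SG = V_DD − V_G = 12.2 − 9.39 = 2.81 V, so V_ov = 2.81 − 1.4 = 1.41 V.
Assume saturation: I_D = ½ k_p V_ov² = 0.5 × 1.16 × 1.41² = 1.15 mA, giving V_SD = V_DD − I_D R_D = 12.2 − 1.15 × 27.2 = -19.2 V.
But -19.2 V < V_ov = 1.41 V, so the device is actually in triode.
In triode I_D = k_p[V_ov V_SD − ½ V_SD²] and I_D = (V_DD − V_SD)/R_D. Equating: 15.8 V_SD² − 45.49 V_SD + 12.2 = 0, giving V_SD = 0.299 V (the root below V_ov).
I_D = (12.2 − 0.299) / 27.2 = 0.438 mA.

I_D = 0.438 mA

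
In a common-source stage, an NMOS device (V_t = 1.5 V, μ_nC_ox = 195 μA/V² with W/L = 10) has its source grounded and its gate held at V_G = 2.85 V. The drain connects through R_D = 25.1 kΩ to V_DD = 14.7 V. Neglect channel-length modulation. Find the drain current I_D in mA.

V_GS = V_G = 2.85 V, so V_ov = 2.85 − 1.5 = 1.35 V.
k_n = μ_nC_ox · (W/L) = 1.95 mA/V².
Assume saturation: I_D = ½ k_n V_ov² = 0.5 × 1.95 × 1.35² = 1.78 mA, giving V_DS = V_DD − I_D R_D = 14.7 − 1.78 × 25.1 = -29.9 V.
But -29.9 V < V_ov = 1.35 V, so the device is actually in triode.
In triode I_D = k_n[V_ov V_DS − ½ V_DS²] and I_D = (V_DD − V_DS)/R_D. Equating: 24.5 V_DS² − 67.08 V_DS + 14.7 = 0, giving V_DS = 0.24 V (the root below V_ov).
I_D = (14.7 − 0.24) / 25.1 = 0.576 mA.

I_D = 0.576 mA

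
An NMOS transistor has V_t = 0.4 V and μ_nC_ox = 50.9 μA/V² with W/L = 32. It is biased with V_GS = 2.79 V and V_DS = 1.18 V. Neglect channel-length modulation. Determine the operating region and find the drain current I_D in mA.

k_n = μ_nC_ox · (W/L) = 1.629 mA/V².
V_ov = V_GS − V_t = 2.79 − 0.4 = 2.39 V.
Since V_DS = 1.18 V < V_ov = 2.39 V, the device is in the triode region.
I_D = k_n [V_ov · V_DS − ½ V_DS²] = 1.629 × [2.39 × 1.18 − 0.5 × 1.18²] = 3.46 mA.

Triode; I_D = 3.46 mA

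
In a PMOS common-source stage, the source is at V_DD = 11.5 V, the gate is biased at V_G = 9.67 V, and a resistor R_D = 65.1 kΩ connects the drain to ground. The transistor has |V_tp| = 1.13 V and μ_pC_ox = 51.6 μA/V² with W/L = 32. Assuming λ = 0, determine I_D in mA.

I_D = 0.174 mA

V_SG = V_DD − V_G = 11.5 − 9.67 = 1.83 V, so V_ov = 1.83 − 1.13 = 0.7 V.
k_p = μ_pC_ox · (W/L) = 1.651 mA/V².
Assume saturation: I_D = ½ k_p V_ov² = 0.5 × 1.651 × 0.7² = 0.405 mA, giving V_SD = V_DD − I_D R_D = 11.5 − 0.405 × 65.1 = -14.8 V.
But -14.8 V < V_ov = 0.7 V, so the device is actually in triode.
In triode I_D = k_p[V_ov V_SD − ½ V_SD²] and I_D = (V_DD − V_SD)/R_D. Equating: 53.7 V_SD² − 76.25 V_SD + 11.5 = 0, giving V_SD = 0.172 V (the root below V_ov).
I_D = (11.5 − 0.172) / 65.1 = 0.174 mA.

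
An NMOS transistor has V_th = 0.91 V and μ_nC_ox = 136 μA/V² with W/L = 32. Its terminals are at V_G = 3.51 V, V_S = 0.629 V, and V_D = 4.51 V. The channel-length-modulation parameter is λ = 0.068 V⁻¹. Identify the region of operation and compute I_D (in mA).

V_GS = V_G − V_S = 3.51 − 0.629 = 2.88 V; V_DS = V_D − V_S = 4.51 − 0.629 = 3.88 V.
k_n = μ_nC_ox · (W/L) = 4.352 mA/V².
V_ov = V_GS − V_th = 2.88 − 0.91 = 1.97 V.
Since V_DS = 3.88 V ≥ V_ov = 1.97 V, the device is in saturation.
I_D = ½ k_n V_ov² (1 + λ V_DS) = 0.5 × 4.352 × 1.97² × (1 + 0.068 × 3.88) = 10.7 mA.

Saturation; I_D = 10.7 mA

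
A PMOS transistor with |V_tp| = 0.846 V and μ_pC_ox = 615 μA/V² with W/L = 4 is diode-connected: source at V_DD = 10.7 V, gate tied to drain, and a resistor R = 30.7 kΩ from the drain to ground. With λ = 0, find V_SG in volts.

V_SG = 1.34 V

With gate tied to drain, V_SG = V_SD ≥ V_SG − |V_tp|, so the device is in saturation.
k_p = μ_pC_ox · (W/L) = 2.46 mA/V².
KCL at the drain: ½ k_p (V_SG − |V_tp|)² = (V_DD − V_SG)/R.
Let x = V_SG − 0.846. Then 37.8 x² + x − 9.854 = 0, giving x = 0.498 V (positive root), so V_SG = 1.34 V.
I_D = (V_DD − V_SG)/R = (10.7 − 1.34) / 30.7 = 0.305 mA.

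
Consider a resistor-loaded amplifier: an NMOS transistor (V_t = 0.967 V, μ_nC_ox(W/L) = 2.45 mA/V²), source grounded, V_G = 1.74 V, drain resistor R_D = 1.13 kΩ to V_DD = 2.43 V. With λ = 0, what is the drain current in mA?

I_D = 0.732 mA

V_GS = V_G = 1.74 V, so V_ov = 1.74 − 0.967 = 0.773 V.
Assume saturation: I_D = ½ k_n V_ov² = 0.5 × 2.45 × 0.773² = 0.732 mA, giving V_DS = V_DD − I_D R_D = 2.43 − 0.732 × 1.13 = 1.6 V.
V_DS = 1.6 V ≥ V_ov = 0.773 V, confirming saturation.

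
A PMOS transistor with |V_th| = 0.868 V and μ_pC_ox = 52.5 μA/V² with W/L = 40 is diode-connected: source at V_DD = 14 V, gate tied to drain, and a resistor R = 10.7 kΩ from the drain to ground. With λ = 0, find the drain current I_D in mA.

With gate tied to drain, V_SG = V_SD ≥ V_SG − |V_th|, so the device is in saturation.
k_p = μ_pC_ox · (W/L) = 2.1 mA/V².
KCL at the drain: ½ k_p (V_SG − |V_th|)² = (V_DD − V_SG)/R.
Let x = V_SG − 0.868. Then 11.2 x² + x − 13.13 = 0, giving x = 1.04 V (positive root), so V_SG = 1.91 V.
I_D = (V_DD − V_SG)/R = (14 − 1.91) / 10.7 = 1.13 mA.

I_D = 1.13 mA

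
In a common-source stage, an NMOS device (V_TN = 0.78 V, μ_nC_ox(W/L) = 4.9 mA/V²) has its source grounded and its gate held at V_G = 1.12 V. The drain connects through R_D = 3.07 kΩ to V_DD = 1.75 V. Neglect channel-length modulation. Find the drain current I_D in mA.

I_D = 0.283 mA

V_GS = V_G = 1.12 V, so V_ov = 1.12 − 0.78 = 0.34 V.
Assume saturation: I_D = ½ k_n V_ov² = 0.5 × 4.9 × 0.34² = 0.283 mA, giving V_DS = V_DD − I_D R_D = 1.75 − 0.283 × 3.07 = 0.881 V.
V_DS = 0.881 V ≥ V_ov = 0.34 V, confirming saturation.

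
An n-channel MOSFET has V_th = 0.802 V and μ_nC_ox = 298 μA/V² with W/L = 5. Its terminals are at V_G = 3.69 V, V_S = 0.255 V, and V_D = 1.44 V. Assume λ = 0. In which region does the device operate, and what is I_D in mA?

V_GS = V_G − V_S = 3.69 − 0.255 = 3.44 V; V_DS = V_D − V_S = 1.44 − 0.255 = 1.19 V.
k_n = μ_nC_ox · (W/L) = 1.49 mA/V².
V_ov = V_GS − V_th = 3.44 − 0.802 = 2.63 V.
Since V_DS = 1.19 V < V_ov = 2.63 V, the device is in the triode region.
I_D = k_n [V_ov · V_DS − ½ V_DS²] = 1.49 × [2.63 × 1.19 − 0.5 × 1.19²] = 3.6 mA.

Triode; I_D = 3.60 mA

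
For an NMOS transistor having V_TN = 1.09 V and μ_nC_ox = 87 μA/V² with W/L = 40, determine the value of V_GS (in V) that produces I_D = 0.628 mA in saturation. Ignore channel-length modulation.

V_GS = 1.69 V

k_n = μ_nC_ox · (W/L) = 3.48 mA/V².
In saturation I_D = ½ k_n (V_GS − V_TN)², so V_GS − V_TN = √(2 I_D / k_n) = √(2 × 0.628 / 3.48) = 0.601 V.
V_GS = 1.09 + 0.601 = 1.69 V.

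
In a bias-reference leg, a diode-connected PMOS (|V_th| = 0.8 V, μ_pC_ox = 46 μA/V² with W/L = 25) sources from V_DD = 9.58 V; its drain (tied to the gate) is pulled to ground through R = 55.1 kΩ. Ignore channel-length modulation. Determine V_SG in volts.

V_SG = 1.31 V

With gate tied to drain, V_SG = V_SD ≥ V_SG − |V_th|, so the device is in saturation.
k_p = μ_pC_ox · (W/L) = 1.15 mA/V².
KCL at the drain: ½ k_p (V_SG − |V_th|)² = (V_DD − V_SG)/R.
Let x = V_SG − 0.8. Then 31.7 x² + x − 8.78 = 0, giving x = 0.511 V (positive root), so V_SG = 1.31 V.
I_D = (V_DD − V_SG)/R = (9.58 − 1.31) / 55.1 = 0.15 mA.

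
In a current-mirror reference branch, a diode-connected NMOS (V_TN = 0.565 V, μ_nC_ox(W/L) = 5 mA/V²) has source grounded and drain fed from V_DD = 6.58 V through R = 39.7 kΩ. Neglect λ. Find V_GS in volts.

With gate tied to drain, V_GS = V_DS ≥ V_GS − V_TN, so the device is in saturation.
KCL at the drain: ½ k_n (V_GS − V_TN)² = (V_DD − V_GS)/R.
Let x = V_GS − 0.565. Then 99.2 x² + x − 6.015 = 0, giving x = 0.241 V (positive root), so V_GS = 0.806 V.
I_D = (V_DD − V_GS)/R = (6.58 − 0.806) / 39.7 = 0.145 mA.

V_GS = 0.806 V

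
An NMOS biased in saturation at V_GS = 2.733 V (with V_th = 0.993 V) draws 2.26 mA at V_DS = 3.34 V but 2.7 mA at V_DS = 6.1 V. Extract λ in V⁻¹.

λ = 0.0923 V⁻¹

With V_GS fixed, I_D ∝ (1 + λ V_DS) in saturation, so I_D2/I_D1 = (1 + λ V_DS2)/(1 + λ V_DS1).
2.7/2.26 = 1.195 = (1 + 6.1 λ)/(1 + 3.34 λ).
Solving: λ (I_D1 V_DS2 − I_D2 V_DS1) = I_D2 − I_D1, so λ = (2.7 − 2.26) / (2.26 × 6.1 − 2.7 × 3.34) = 0.44 / 4.77 = 0.0923 V⁻¹.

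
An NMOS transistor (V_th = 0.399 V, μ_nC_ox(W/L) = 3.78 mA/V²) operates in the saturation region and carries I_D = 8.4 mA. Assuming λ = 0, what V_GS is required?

V_GS = 2.51 V

In saturation I_D = ½ k_n (V_GS − V_th)², so V_GS − V_th = √(2 I_D / k_n) = √(2 × 8.4 / 3.78) = 2.11 V.
V_GS = 0.399 + 2.11 = 2.51 V.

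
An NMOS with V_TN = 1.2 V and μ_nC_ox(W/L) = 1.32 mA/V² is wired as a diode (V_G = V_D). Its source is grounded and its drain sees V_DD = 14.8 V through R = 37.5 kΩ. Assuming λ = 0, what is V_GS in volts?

V_GS = 1.92 V

With gate tied to drain, V_GS = V_DS ≥ V_GS − V_TN, so the device is in saturation.
KCL at the drain: ½ k_n (V_GS − V_TN)² = (V_DD − V_GS)/R.
Let x = V_GS − 1.2. Then 24.8 x² + x − 13.6 = 0, giving x = 0.721 V (positive root), so V_GS = 1.92 V.
I_D = (V_DD − V_GS)/R = (14.8 − 1.92) / 37.5 = 0.343 mA.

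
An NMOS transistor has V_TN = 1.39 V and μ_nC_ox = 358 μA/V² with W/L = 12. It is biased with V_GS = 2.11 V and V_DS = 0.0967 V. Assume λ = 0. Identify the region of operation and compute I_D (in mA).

k_n = μ_nC_ox · (W/L) = 4.296 mA/V².
V_ov = V_GS − V_TN = 2.11 − 1.39 = 0.72 V.
Since V_DS = 0.0967 V < V_ov = 0.72 V, the device is in the triode region.
I_D = k_n [V_ov · V_DS − ½ V_DS²] = 4.296 × [0.72 × 0.0967 − 0.5 × 0.0967²] = 0.279 mA.

Triode; I_D = 0.279 mA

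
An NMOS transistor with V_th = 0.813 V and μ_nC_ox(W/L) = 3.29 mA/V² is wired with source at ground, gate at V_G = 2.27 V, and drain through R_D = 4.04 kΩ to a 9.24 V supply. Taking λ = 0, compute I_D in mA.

I_D = 2.15 mA

V_GS = V_G = 2.27 V, so V_ov = 2.27 − 0.813 = 1.46 V.
Assume saturation: I_D = ½ k_n V_ov² = 0.5 × 3.29 × 1.46² = 3.49 mA, giving V_DS = V_DD − I_D R_D = 9.24 − 3.49 × 4.04 = -4.87 V.
But -4.87 V < V_ov = 1.46 V, so the device is actually in triode.
In triode I_D = k_n[V_ov V_DS − ½ V_DS²] and I_D = (V_DD − V_DS)/R_D. Equating: 6.65 V_DS² − 20.37 V_DS + 9.24 = 0, giving V_DS = 0.554 V (the root below V_ov).
I_D = (9.24 − 0.554) / 4.04 = 2.15 mA.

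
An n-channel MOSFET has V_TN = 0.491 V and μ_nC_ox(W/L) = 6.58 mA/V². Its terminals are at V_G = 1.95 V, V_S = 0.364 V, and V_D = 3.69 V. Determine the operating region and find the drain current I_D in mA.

V_GS = V_G − V_S = 1.95 − 0.364 = 1.59 V; V_DS = V_D − V_S = 3.69 − 0.364 = 3.33 V.
V_ov = V_GS − V_TN = 1.59 − 0.491 = 1.09 V.
Since V_DS = 3.33 V ≥ V_ov = 1.09 V, the device is in saturation.
I_D = ½ k_n V_ov² = 0.5 × 6.58 × 1.09² = 3.94 mA.

Saturation; I_D = 3.94 mA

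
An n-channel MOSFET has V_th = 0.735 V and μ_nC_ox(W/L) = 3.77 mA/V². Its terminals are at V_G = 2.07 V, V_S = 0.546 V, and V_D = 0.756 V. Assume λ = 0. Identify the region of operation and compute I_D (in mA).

V_GS = V_G − V_S = 2.07 − 0.546 = 1.52 V; V_DS = V_D − V_S = 0.756 − 0.546 = 0.21 V.
V_ov = V_GS − V_th = 1.52 − 0.735 = 0.789 V.
Since V_DS = 0.21 V < V_ov = 0.789 V, the device is in the triode region.
I_D = k_n [V_ov · V_DS − ½ V_DS²] = 3.77 × [0.789 × 0.21 − 0.5 × 0.21²] = 0.542 mA.

Triode; I_D = 0.542 mA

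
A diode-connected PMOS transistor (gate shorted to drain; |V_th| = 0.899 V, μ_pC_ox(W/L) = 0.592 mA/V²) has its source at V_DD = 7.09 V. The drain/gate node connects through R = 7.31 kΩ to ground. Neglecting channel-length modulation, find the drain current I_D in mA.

With gate tied to drain, V_SG = V_SD ≥ V_SG − |V_th|, so the device is in saturation.
KCL at the drain: ½ k_p (V_SG − |V_th|)² = (V_DD − V_SG)/R.
Let x = V_SG − 0.899. Then 2.16 x² + x − 6.191 = 0, giving x = 1.48 V (positive root), so V_SG = 2.38 V.
I_D = (V_DD − V_SG)/R = (7.09 − 2.38) / 7.31 = 0.645 mA.

I_D = 0.645 mA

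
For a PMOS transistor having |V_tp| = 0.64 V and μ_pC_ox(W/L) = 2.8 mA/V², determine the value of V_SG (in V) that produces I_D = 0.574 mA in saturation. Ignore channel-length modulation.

In saturation I_D = ½ k_p (V_SG − |V_tp|)², so V_SG − |V_tp| = √(2 I_D / k_p) = √(2 × 0.574 / 2.8) = 0.64 V.
V_SG = 0.64 + 0.64 = 1.28 V.

V_SG = 1.28 V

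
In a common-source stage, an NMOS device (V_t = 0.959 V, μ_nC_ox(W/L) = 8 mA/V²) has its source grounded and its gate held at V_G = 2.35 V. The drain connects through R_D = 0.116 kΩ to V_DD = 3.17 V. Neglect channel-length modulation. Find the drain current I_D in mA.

V_GS = V_G = 2.35 V, so V_ov = 2.35 − 0.959 = 1.39 V.
Assume saturation: I_D = ½ k_n V_ov² = 0.5 × 8 × 1.39² = 7.74 mA, giving V_DS = V_DD − I_D R_D = 3.17 − 7.74 × 0.116 = 2.27 V.
V_DS = 2.27 V ≥ V_ov = 1.39 V, confirming saturation.

I_D = 7.74 mA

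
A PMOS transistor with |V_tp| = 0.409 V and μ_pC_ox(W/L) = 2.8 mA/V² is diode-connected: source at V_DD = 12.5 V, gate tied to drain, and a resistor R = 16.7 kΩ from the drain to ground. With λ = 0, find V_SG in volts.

V_SG = 1.11 V

With gate tied to drain, V_SG = V_SD ≥ V_SG − |V_tp|, so the device is in saturation.
KCL at the drain: ½ k_p (V_SG − |V_tp|)² = (V_DD − V_SG)/R.
Let x = V_SG − 0.409. Then 23.4 x² + x − 12.09 = 0, giving x = 0.698 V (positive root), so V_SG = 1.11 V.
I_D = (V_DD − V_SG)/R = (12.5 − 1.11) / 16.7 = 0.682 mA.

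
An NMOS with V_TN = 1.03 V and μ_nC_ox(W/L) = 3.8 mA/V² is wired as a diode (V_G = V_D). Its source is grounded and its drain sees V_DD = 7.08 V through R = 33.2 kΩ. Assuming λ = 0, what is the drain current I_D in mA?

I_D = 0.173 mA

With gate tied to drain, V_GS = V_DS ≥ V_GS − V_TN, so the device is in saturation.
KCL at the drain: ½ k_n (V_GS − V_TN)² = (V_DD − V_GS)/R.
Let x = V_GS − 1.03. Then 63.1 x² + x − 6.05 = 0, giving x = 0.302 V (positive root), so V_GS = 1.33 V.
I_D = (V_DD − V_GS)/R = (7.08 − 1.33) / 33.2 = 0.173 mA.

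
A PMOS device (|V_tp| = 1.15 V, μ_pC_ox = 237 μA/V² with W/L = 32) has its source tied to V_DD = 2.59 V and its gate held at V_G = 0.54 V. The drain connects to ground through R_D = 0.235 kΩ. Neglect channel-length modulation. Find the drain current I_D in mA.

I_D = 3.07 mA

V_SG = V_DD − V_G = 2.59 − 0.54 = 2.05 V, so V_ov = 2.05 − 1.15 = 0.9 V.
k_p = μ_pC_ox · (W/L) = 7.584 mA/V².
Assume saturation: I_D = ½ k_p V_ov² = 0.5 × 7.584 × 0.9² = 3.07 mA, giving V_SD = V_DD − I_D R_D = 2.59 − 3.07 × 0.235 = 1.87 V.
V_SD = 1.87 V ≥ V_ov = 0.9 V, confirming saturation.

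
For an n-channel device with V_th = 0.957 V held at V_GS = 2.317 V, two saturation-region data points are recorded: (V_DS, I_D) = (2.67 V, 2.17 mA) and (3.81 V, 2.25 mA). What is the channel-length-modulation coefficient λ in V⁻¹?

λ = 0.0354 V⁻¹

With V_GS fixed, I_D ∝ (1 + λ V_DS) in saturation, so I_D2/I_D1 = (1 + λ V_DS2)/(1 + λ V_DS1).
2.25/2.17 = 1.037 = (1 + 3.81 λ)/(1 + 2.67 λ).
Solving: λ (I_D1 V_DS2 − I_D2 V_DS1) = I_D2 − I_D1, so λ = (2.25 − 2.17) / (2.17 × 3.81 − 2.25 × 2.67) = 0.08 / 2.26 = 0.0354 V⁻¹.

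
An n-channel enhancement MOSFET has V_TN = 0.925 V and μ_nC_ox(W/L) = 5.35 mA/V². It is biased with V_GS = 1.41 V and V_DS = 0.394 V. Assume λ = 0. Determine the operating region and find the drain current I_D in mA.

V_ov = V_GS − V_TN = 1.41 − 0.925 = 0.485 V.
Since V_DS = 0.394 V < V_ov = 0.485 V, the device is in the triode region.
I_D = k_n [V_ov · V_DS − ½ V_DS²] = 5.35 × [0.485 × 0.394 − 0.5 × 0.394²] = 0.607 mA.

Triode; I_D = 0.607 mA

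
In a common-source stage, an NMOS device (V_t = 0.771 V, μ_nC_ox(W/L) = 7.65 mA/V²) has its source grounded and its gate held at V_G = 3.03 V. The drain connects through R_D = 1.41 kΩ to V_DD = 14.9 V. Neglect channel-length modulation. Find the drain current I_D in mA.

V_GS = V_G = 3.03 V, so V_ov = 3.03 − 0.771 = 2.26 V.
Assume saturation: I_D = ½ k_n V_ov² = 0.5 × 7.65 × 2.26² = 19.5 mA, giving V_DS = V_DD − I_D R_D = 14.9 − 19.5 × 1.41 = -12.6 V.
But -12.6 V < V_ov = 2.26 V, so the device is actually in triode.
In triode I_D = k_n[V_ov V_DS − ½ V_DS²] and I_D = (V_DD − V_DS)/R_D. Equating: 5.39 V_DS² − 25.37 V_DS + 14.9 = 0, giving V_DS = 0.688 V (the root below V_ov).
I_D = (14.9 − 0.688) / 1.41 = 10.1 mA.

I_D = 10.1 mA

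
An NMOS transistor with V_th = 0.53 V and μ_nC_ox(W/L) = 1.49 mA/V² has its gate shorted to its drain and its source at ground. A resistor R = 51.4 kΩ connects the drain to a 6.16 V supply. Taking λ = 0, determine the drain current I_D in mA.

With gate tied to drain, V_GS = V_DS ≥ V_GS − V_th, so the device is in saturation.
KCL at the drain: ½ k_n (V_GS − V_th)² = (V_DD − V_GS)/R.
Let x = V_GS − 0.53. Then 38.3 x² + x − 5.63 = 0, giving x = 0.371 V (positive root), so V_GS = 0.901 V.
I_D = (V_DD − V_GS)/R = (6.16 − 0.901) / 51.4 = 0.102 mA.

I_D = 0.102 mA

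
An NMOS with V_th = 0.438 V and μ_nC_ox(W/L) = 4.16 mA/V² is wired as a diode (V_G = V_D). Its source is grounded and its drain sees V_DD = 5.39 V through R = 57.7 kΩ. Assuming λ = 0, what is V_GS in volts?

With gate tied to drain, V_GS = V_DS ≥ V_GS − V_th, so the device is in saturation.
KCL at the drain: ½ k_n (V_GS − V_th)² = (V_DD − V_GS)/R.
Let x = V_GS − 0.438. Then 120 x² + x − 4.952 = 0, giving x = 0.199 V (positive root), so V_GS = 0.637 V.
I_D = (V_DD − V_GS)/R = (5.39 − 0.637) / 57.7 = 0.0824 mA.

V_GS = 0.637 V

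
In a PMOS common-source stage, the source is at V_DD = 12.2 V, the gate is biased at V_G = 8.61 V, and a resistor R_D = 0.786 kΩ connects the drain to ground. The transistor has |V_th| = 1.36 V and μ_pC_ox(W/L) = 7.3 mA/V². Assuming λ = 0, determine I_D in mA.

I_D = 14.0 mA

V_SG = V_DD − V_G = 12.2 − 8.61 = 3.59 V, so V_ov = 3.59 − 1.36 = 2.23 V.
Assume saturation: I_D = ½ k_p V_ov² = 0.5 × 7.3 × 2.23² = 18.2 mA, giving V_SD = V_DD − I_D R_D = 12.2 − 18.2 × 0.786 = -2.07 V.
But -2.07 V < V_ov = 2.23 V, so the device is actually in triode.
In triode I_D = k_p[V_ov V_SD − ½ V_SD²] and I_D = (V_DD − V_SD)/R_D. Equating: 2.87 V_SD² − 13.8 V_SD + 12.2 = 0, giving V_SD = 1.17 V (the root below V_ov).
I_D = (12.2 − 1.17) / 0.786 = 14 mA.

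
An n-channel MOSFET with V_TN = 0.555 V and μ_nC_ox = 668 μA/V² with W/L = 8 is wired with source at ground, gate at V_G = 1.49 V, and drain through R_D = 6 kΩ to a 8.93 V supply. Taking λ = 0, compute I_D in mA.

I_D = 1.43 mA

V_GS = V_G = 1.49 V, so V_ov = 1.49 − 0.555 = 0.935 V.
k_n = μ_nC_ox · (W/L) = 5.344 mA/V².
Assume saturation: I_D = ½ k_n V_ov² = 0.5 × 5.344 × 0.935² = 2.34 mA, giving V_DS = V_DD − I_D R_D = 8.93 − 2.34 × 6 = -5.09 V.
But -5.09 V < V_ov = 0.935 V, so the device is actually in triode.
In triode I_D = k_n[V_ov V_DS − ½ V_DS²] and I_D = (V_DD − V_DS)/R_D. Equating: 16 V_DS² − 30.98 V_DS + 8.93 = 0, giving V_DS = 0.353 V (the root below V_ov).
I_D = (8.93 − 0.353) / 6 = 1.43 mA.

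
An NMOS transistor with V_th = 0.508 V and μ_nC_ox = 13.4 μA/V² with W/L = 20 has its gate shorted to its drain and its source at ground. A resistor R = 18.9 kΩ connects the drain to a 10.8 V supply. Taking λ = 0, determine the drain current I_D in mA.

I_D = 0.448 mA

With gate tied to drain, V_GS = V_DS ≥ V_GS − V_th, so the device is in saturation.
k_n = μ_nC_ox · (W/L) = 0.268 mA/V².
KCL at the drain: ½ k_n (V_GS − V_th)² = (V_DD − V_GS)/R.
Let x = V_GS − 0.508. Then 2.53 x² + x − 10.29 = 0, giving x = 1.83 V (positive root), so V_GS = 2.34 V.
I_D = (V_DD − V_GS)/R = (10.8 − 2.34) / 18.9 = 0.448 mA.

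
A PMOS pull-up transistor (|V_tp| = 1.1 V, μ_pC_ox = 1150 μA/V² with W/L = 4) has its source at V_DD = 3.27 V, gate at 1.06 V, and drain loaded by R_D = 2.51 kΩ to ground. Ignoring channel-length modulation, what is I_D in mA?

V_SG = V_DD − V_G = 3.27 − 1.06 = 2.21 V, so V_ov = 2.21 − 1.1 = 1.11 V.
k_p = μ_pC_ox · (W/L) = 4.6 mA/V².
Assume saturation: I_D = ½ k_p V_ov² = 0.5 × 4.6 × 1.11² = 2.83 mA, giving V_SD = V_DD − I_D R_D = 3.27 − 2.83 × 2.51 = -3.84 V.
But -3.84 V < V_ov = 1.11 V, so the device is actually in triode.
In triode I_D = k_p[V_ov V_SD − ½ V_SD²] and I_D = (V_DD − V_SD)/R_D. Equating: 5.77 V_SD² − 13.82 V_SD + 3.27 = 0, giving V_SD = 0.266 V (the root below V_ov).
I_D = (3.27 − 0.266) / 2.51 = 1.2 mA.

I_D = 1.20 mA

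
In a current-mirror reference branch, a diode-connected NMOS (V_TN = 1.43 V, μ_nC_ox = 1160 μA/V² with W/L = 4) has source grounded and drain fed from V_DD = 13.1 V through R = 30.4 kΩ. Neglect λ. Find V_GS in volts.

With gate tied to drain, V_GS = V_DS ≥ V_GS − V_TN, so the device is in saturation.
k_n = μ_nC_ox · (W/L) = 4.64 mA/V².
KCL at the drain: ½ k_n (V_GS − V_TN)² = (V_DD − V_GS)/R.
Let x = V_GS − 1.43. Then 70.5 x² + x − 11.67 = 0, giving x = 0.4 V (positive root), so V_GS = 1.83 V.
I_D = (V_DD − V_GS)/R = (13.1 − 1.83) / 30.4 = 0.371 mA.

V_GS = 1.83 V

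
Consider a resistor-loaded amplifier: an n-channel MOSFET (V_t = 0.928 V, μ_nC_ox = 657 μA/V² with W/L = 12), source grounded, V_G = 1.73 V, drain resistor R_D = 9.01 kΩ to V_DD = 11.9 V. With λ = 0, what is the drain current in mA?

V_GS = V_G = 1.73 V, so V_ov = 1.73 − 0.928 = 0.802 V.
k_n = μ_nC_ox · (W/L) = 7.884 mA/V².
Assume saturation: I_D = ½ k_n V_ov² = 0.5 × 7.884 × 0.802² = 2.54 mA, giving V_DS = V_DD − I_D R_D = 11.9 − 2.54 × 9.01 = -10.9 V.
But -10.9 V < V_ov = 0.802 V, so the device is actually in triode.
In triode I_D = k_n[V_ov V_DS − ½ V_DS²] and I_D = (V_DD − V_DS)/R_D. Equating: 35.5 V_DS² − 57.97 V_DS + 11.9 = 0, giving V_DS = 0.241 V (the root below V_ov).
I_D = (11.9 − 0.241) / 9.01 = 1.29 mA.

I_D = 1.29 mA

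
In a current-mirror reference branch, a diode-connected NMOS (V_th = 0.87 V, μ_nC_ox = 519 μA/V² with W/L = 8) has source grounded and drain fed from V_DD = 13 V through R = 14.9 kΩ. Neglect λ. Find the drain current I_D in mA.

I_D = 0.773 mA

With gate tied to drain, V_GS = V_DS ≥ V_GS − V_th, so the device is in saturation.
k_n = μ_nC_ox · (W/L) = 4.152 mA/V².
KCL at the drain: ½ k_n (V_GS − V_th)² = (V_DD − V_GS)/R.
Let x = V_GS − 0.87. Then 30.9 x² + x − 12.13 = 0, giving x = 0.61 V (positive root), so V_GS = 1.48 V.
I_D = (V_DD − V_GS)/R = (13 − 1.48) / 14.9 = 0.773 mA.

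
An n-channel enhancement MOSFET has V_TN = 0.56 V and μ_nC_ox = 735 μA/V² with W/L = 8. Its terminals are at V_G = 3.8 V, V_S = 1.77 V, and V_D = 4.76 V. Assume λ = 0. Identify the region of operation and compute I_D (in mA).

V_GS = V_G − V_S = 3.8 − 1.77 = 2.03 V; V_DS = V_D − V_S = 4.76 − 1.77 = 2.99 V.
k_n = μ_nC_ox · (W/L) = 5.88 mA/V².
V_ov = V_GS − V_TN = 2.03 − 0.56 = 1.47 V.
Since V_DS = 2.99 V ≥ V_ov = 1.47 V, the device is in saturation.
I_D = ½ k_n V_ov² = 0.5 × 5.88 × 1.47² = 6.35 mA.

Saturation; I_D = 6.35 mA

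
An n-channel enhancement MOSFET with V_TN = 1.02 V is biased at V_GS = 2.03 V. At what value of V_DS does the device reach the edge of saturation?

V_DS,sat = 1.01 V

The boundary between triode and saturation is V_DS = V_GS − V_TN = V_ov.
V_ov = 2.03 − 1.02 = 1.01 V.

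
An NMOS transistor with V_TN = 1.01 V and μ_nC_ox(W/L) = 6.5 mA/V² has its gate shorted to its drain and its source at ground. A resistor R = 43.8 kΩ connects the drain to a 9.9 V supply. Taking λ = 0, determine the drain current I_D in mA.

With gate tied to drain, V_GS = V_DS ≥ V_GS − V_TN, so the device is in saturation.
KCL at the drain: ½ k_n (V_GS − V_TN)² = (V_DD − V_GS)/R.
Let x = V_GS − 1.01. Then 142 x² + x − 8.89 = 0, giving x = 0.246 V (positive root), so V_GS = 1.26 V.
I_D = (V_DD − V_GS)/R = (9.9 − 1.26) / 43.8 = 0.197 mA.

I_D = 0.197 mA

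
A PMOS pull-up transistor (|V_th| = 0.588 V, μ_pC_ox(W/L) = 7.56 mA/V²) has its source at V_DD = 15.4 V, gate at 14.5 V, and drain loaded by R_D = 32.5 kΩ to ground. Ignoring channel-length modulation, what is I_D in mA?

I_D = 0.368 mA

V_SG = V_DD − V_G = 15.4 − 14.5 = 0.9 V, so V_ov = 0.9 − 0.588 = 0.312 V.
Assume saturation: I_D = ½ k_p V_ov² = 0.5 × 7.56 × 0.312² = 0.368 mA, giving V_SD = V_DD − I_D R_D = 15.4 − 0.368 × 32.5 = 3.44 V.
V_SD = 3.44 V ≥ V_ov = 0.312 V, confirming saturation.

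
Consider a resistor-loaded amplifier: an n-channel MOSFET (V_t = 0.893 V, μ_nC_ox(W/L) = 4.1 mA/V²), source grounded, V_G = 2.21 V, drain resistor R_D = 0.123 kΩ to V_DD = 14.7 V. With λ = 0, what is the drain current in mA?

V_GS = V_G = 2.21 V, so V_ov = 2.21 − 0.893 = 1.32 V.
Assume saturation: I_D = ½ k_n V_ov² = 0.5 × 4.1 × 1.32² = 3.56 mA, giving V_DS = V_DD − I_D R_D = 14.7 − 3.56 × 0.123 = 14.3 V.
V_DS = 14.3 V ≥ V_ov = 1.32 V, confirming saturation.

I_D = 3.56 mA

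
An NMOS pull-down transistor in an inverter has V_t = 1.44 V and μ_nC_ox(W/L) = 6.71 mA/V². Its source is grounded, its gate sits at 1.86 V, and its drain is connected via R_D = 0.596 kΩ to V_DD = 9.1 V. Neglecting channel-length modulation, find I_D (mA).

V_GS = V_G = 1.86 V, so V_ov = 1.86 − 1.44 = 0.42 V.
Assume saturation: I_D = ½ k_n V_ov² = 0.5 × 6.71 × 0.42² = 0.592 mA, giving V_DS = V_DD − I_D R_D = 9.1 − 0.592 × 0.596 = 8.75 V.
V_DS = 8.75 V ≥ V_ov = 0.42 V, confirming saturation.

I_D = 0.592 mA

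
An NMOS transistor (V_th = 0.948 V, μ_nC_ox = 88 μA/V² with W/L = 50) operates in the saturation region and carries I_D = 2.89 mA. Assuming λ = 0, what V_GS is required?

V_GS = 2.09 V

k_n = μ_nC_ox · (W/L) = 4.4 mA/V².
In saturation I_D = ½ k_n (V_GS − V_th)², so V_GS − V_th = √(2 I_D / k_n) = √(2 × 2.89 / 4.4) = 1.15 V.
V_GS = 0.948 + 1.15 = 2.09 V.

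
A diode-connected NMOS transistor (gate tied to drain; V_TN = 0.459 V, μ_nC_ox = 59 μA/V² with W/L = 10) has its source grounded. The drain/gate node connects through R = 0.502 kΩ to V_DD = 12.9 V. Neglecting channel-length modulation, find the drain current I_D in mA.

With gate tied to drain, V_GS = V_DS ≥ V_GS − V_TN, so the device is in saturation.
k_n = μ_nC_ox · (W/L) = 0.59 mA/V².
KCL at the drain: ½ k_n (V_GS − V_TN)² = (V_DD − V_GS)/R.
Let x = V_GS − 0.459. Then 0.148 x² + x − 12.44 = 0, giving x = 6.39 V (positive root), so V_GS = 6.85 V.
I_D = (V_DD − V_GS)/R = (12.9 − 6.85) / 0.502 = 12.1 mA.

I_D = 12.1 mA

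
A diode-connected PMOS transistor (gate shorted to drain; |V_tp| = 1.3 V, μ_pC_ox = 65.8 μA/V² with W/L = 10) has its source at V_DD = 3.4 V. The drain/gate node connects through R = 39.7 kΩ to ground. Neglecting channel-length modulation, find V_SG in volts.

V_SG = 1.66 V

With gate tied to drain, V_SG = V_SD ≥ V_SG − |V_tp|, so the device is in saturation.
k_p = μ_pC_ox · (W/L) = 0.658 mA/V².
KCL at the drain: ½ k_p (V_SG − |V_tp|)² = (V_DD − V_SG)/R.
Let x = V_SG − 1.3. Then 13.1 x² + x − 2.1 = 0, giving x = 0.365 V (positive root), so V_SG = 1.66 V.
I_D = (V_DD − V_SG)/R = (3.4 − 1.66) / 39.7 = 0.0437 mA.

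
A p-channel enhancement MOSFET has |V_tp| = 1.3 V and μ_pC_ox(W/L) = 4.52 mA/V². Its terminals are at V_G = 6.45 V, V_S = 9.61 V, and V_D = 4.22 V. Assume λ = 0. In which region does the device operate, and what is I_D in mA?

Saturation; I_D = 7.82 mA

V_SG = V_S − V_G = 9.61 − 6.45 = 3.16 V; V_SD = V_S − V_D = 9.61 − 4.22 = 5.39 V.
V_ov = V_SG − |V_tp| = 3.16 − 1.3 = 1.86 V.
Since V_SD = 5.39 V ≥ V_ov = 1.86 V, the device is in saturation.
I_D = ½ k_p V_ov² = 0.5 × 4.52 × 1.86² = 7.82 mA.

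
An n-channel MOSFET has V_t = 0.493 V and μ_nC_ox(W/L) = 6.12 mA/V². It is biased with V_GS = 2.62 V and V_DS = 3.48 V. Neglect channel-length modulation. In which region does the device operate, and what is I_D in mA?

V_ov = V_GS − V_t = 2.62 − 0.493 = 2.13 V.
Since V_DS = 3.48 V ≥ V_ov = 2.13 V, the device is in saturation.
I_D = ½ k_n V_ov² = 0.5 × 6.12 × 2.13² = 13.8 mA.

Saturation; I_D = 13.8 mA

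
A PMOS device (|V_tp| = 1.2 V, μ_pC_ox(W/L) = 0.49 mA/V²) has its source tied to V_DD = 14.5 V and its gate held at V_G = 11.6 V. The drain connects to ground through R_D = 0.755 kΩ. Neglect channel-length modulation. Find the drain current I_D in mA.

V_SG = V_DD − V_G = 14.5 − 11.6 = 2.9 V, so V_ov = 2.9 − 1.2 = 1.7 V.
Assume saturation: I_D = ½ k_p V_ov² = 0.5 × 0.49 × 1.7² = 0.708 mA, giving V_SD = V_DD − I_D R_D = 14.5 − 0.708 × 0.755 = 14 V.
V_SD = 14 V ≥ V_ov = 1.7 V, confirming saturation.

I_D = 0.708 mA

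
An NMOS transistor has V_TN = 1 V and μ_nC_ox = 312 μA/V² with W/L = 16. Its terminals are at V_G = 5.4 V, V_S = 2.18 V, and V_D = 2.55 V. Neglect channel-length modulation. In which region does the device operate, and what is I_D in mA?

V_GS = V_G − V_S = 5.4 − 2.18 = 3.22 V; V_DS = V_D − V_S = 2.55 − 2.18 = 0.37 V.
k_n = μ_nC_ox · (W/L) = 4.992 mA/V².
V_ov = V_GS − V_TN = 3.22 − 1 = 2.22 V.
Since V_DS = 0.37 V < V_ov = 2.22 V, the device is in the triode region.
I_D = k_n [V_ov · V_DS − ½ V_DS²] = 4.992 × [2.22 × 0.37 − 0.5 × 0.37²] = 3.76 mA.

Triode; I_D = 3.76 mA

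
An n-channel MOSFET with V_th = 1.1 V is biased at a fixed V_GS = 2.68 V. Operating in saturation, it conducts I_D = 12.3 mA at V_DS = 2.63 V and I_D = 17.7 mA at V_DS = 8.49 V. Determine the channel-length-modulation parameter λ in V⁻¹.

λ = 0.0933 V⁻¹

With V_GS fixed, I_D ∝ (1 + λ V_DS) in saturation, so I_D2/I_D1 = (1 + λ V_DS2)/(1 + λ V_DS1).
17.7/12.3 = 1.439 = (1 + 8.49 λ)/(1 + 2.63 λ).
Solving: λ (I_D1 V_DS2 − I_D2 V_DS1) = I_D2 − I_D1, so λ = (17.7 − 12.3) / (12.3 × 8.49 − 17.7 × 2.63) = 5.4 / 57.9 = 0.0933 V⁻¹.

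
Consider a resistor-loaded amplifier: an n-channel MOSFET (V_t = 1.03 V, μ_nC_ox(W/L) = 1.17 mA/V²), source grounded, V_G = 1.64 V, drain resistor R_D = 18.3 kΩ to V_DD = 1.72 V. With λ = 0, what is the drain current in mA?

V_GS = V_G = 1.64 V, so V_ov = 1.64 − 1.03 = 0.61 V.
Assume saturation: I_D = ½ k_n V_ov² = 0.5 × 1.17 × 0.61² = 0.218 mA, giving V_DS = V_DD − I_D R_D = 1.72 − 0.218 × 18.3 = -2.26 V.
But -2.26 V < V_ov = 0.61 V, so the device is actually in triode.
In triode I_D = k_n[V_ov V_DS − ½ V_DS²] and I_D = (V_DD − V_DS)/R_D. Equating: 10.7 V_DS² − 14.06 V_DS + 1.72 = 0, giving V_DS = 0.137 V (the root below V_ov).
I_D = (1.72 − 0.137) / 18.3 = 0.0865 mA.

I_D = 0.0865 mA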